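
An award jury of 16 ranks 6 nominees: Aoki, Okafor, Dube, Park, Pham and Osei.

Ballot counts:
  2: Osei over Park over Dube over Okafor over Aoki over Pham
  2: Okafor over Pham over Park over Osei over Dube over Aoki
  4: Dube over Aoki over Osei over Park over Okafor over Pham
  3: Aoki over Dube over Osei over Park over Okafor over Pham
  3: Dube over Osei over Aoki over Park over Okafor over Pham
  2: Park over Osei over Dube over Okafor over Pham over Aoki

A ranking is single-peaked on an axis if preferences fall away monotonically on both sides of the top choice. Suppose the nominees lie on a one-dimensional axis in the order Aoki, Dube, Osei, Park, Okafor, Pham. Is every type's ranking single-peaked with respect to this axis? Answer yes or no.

Axis positions: Aoki=1, Dube=2, Osei=3, Park=4, Okafor=5, Pham=6.
Type 1 (peak Osei at position 3): ranking walks positions 3-4-2-5-1-6, expanding outward from the peak — single-peaked.
Type 2 (peak Okafor at position 5): ranking walks positions 5-6-4-3-2-1, expanding outward from the peak — single-peaked.
Type 3 (peak Dube at position 2): ranking walks positions 2-1-3-4-5-6, expanding outward from the peak — single-peaked.
Type 4 (peak Aoki at position 1): ranking walks positions 1-2-3-4-5-6, expanding outward from the peak — single-peaked.
Type 5 (peak Dube at position 2): ranking walks positions 2-3-1-4-5-6, expanding outward from the peak — single-peaked.
Type 6 (peak Park at position 4): ranking walks positions 4-3-2-5-6-1, expanding outward from the peak — single-peaked.
Every ranking is single-peaked on this axis.

yes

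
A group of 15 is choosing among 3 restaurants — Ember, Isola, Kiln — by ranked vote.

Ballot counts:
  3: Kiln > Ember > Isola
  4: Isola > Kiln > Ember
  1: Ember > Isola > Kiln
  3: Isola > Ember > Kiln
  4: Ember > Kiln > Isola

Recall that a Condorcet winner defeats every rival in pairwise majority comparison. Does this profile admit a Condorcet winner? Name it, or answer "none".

Check each pair by majority over 15 ballots:
Ember vs Isola: Ember preferred on 3+1+4 = 8 ballots; Ember wins 8–7.
Ember vs Kiln: Ember wins 8–7.
Isola vs Kiln: Isola, 8–7.
Ember defeats every rival head-to-head and is the Condorcet winner.

Ember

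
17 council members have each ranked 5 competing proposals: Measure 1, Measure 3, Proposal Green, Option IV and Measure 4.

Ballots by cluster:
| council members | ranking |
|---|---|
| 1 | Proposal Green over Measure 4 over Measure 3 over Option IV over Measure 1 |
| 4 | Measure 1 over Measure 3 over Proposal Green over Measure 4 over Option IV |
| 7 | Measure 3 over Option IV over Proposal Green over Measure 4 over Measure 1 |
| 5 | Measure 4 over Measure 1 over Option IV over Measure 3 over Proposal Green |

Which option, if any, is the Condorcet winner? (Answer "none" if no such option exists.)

none

Check each pair by majority over 17 ballots:
Measure 1 vs Measure 3: Measure 1 wins 9–8.
Measure 1 vs Proposal Green: Measure 1, 9–8.
Measure 1 vs Option IV: Measure 1 wins 9–8.
Measure 1 vs Measure 4: Measure 4, 13–4.
Measure 3 vs Proposal Green: Measure 3, 16–1.
Measure 3–Option IV: Measure 3 12–5.
Measure 3–Measure 4: Measure 3 11–6.
Proposal Green vs Option IV: Option IV wins 12–5.
Proposal Green vs Measure 4: Proposal Green, 12–5.
Option IV vs Measure 4: Measure 4 wins 10–7.
Every option loses at least once (Measure 1 loses to Measure 4; Measure 3 loses to Measure 1; Proposal Green loses to Measure 1; Option IV loses to Measure 1; Measure 4 loses to Measure 3). The majority relation contains the cycle Measure 1 beats Measure 3 beats Measure 4 beats Measure 1, so there is no Condorcet winner.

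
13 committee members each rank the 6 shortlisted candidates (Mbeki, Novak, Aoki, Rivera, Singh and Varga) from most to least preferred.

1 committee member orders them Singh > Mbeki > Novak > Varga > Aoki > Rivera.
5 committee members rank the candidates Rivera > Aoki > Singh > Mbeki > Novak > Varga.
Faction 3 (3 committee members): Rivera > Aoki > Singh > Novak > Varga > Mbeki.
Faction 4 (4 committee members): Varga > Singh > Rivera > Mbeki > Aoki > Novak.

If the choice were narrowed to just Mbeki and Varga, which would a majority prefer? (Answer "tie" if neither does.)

Ballots ranking Mbeki above Varga: 1 + 5 = 6.
Ballots ranking Varga above Mbeki: 13 − 6 = 7.
Varga wins the head-to-head 7–6.

Varga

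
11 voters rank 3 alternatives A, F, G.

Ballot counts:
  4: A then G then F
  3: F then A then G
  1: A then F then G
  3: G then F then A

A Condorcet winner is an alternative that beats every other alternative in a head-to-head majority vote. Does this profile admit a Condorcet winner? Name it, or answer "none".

Pairwise majorities:
A–F: F 6–5.
A vs G: 4+3+1 = 8 for A, 3 for G — A by 8–3.
F vs G: 4 to 7, G.
Every alternative loses at least once (A loses to F; F loses to G; G loses to A). The majority relation contains the cycle A → G → F → A, so there is no Condorcet winner.

none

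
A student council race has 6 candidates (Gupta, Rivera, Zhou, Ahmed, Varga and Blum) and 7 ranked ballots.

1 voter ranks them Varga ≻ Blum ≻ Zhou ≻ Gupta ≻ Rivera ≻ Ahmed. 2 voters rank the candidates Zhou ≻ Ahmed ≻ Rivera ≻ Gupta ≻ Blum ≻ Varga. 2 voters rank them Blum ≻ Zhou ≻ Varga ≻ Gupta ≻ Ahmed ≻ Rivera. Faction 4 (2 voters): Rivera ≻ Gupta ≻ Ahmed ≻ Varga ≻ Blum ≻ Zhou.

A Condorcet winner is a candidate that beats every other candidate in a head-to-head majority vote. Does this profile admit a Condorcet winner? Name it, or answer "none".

Pairwise majorities:
Gupta vs Rivera: Rivera, 4–3.
Gupta vs Zhou: 2 to 5, Zhou.
Gupta vs Ahmed: Gupta wins 5–2.
Gupta vs Varga: Gupta preferred on 2+2 = 4 ballots; Gupta wins 4–3.
Gupta vs Blum: Gupta is ranked higher on 2+2 = 4 ballots, Blum on 3. Gupta wins 4–3.
Rivera vs Zhou: Rivera preferred on 2 ballots; Zhou wins 5–2.
Rivera vs Ahmed: Rivera is ranked higher on 1+2 = 3 ballots, Ahmed on 4. Ahmed wins 4–3.
Rivera vs Varga: Rivera preferred on 2+2 = 4 ballots; Rivera wins 4–3.
Rivera vs Blum: Rivera wins 4–3.
Zhou vs Ahmed: Zhou, 5–2.
Zhou vs Varga: Zhou, 4–3.
Zhou vs Blum: 2 for Zhou, 5 for Blum — Blum by 5–2.
Ahmed vs Varga: Ahmed is ranked higher on 2+2 = 4 ballots, Varga on 3. Ahmed wins 4–3.
Ahmed vs Blum: Ahmed, 4–3.
Varga vs Blum: Blum wins 4–3.
No candidate is unbeaten: Gupta loses to Rivera; Rivera loses to Zhou; Zhou loses to Blum; Ahmed loses to Gupta; Varga loses to Gupta; Blum loses to Gupta. In particular Gupta → Ahmed → Rivera → Gupta is a majority cycle — no Condorcet winner exists.

none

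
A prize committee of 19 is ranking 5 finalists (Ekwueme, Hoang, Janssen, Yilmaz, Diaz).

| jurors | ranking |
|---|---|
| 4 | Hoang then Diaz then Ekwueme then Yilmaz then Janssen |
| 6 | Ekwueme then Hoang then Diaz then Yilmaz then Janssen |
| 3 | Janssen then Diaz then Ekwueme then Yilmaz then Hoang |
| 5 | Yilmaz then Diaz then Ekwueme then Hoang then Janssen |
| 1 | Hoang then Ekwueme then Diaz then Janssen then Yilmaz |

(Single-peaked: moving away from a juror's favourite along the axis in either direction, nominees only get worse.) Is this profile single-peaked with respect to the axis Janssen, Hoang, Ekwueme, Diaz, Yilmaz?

no

Axis positions: Janssen=1, Hoang=2, Ekwueme=3, Diaz=4, Yilmaz=5.
Ballot type 1: ranking walks positions 2-4-3-5-1; Diaz is ranked above Ekwueme even though Ekwueme lies between Diaz and the peak Hoang on the axis — preferences dip and rise again. Not single-peaked.
Ballot type 2 (peak Ekwueme at position 3): ranking walks positions 3-2-4-5-1, expanding outward from the peak — single-peaked.
Ballot type 3: ranking walks positions 1-4-3-5-2; Diaz is ranked above Hoang even though Hoang lies between Diaz and the peak Janssen on the axis — preferences dip and rise again. Not single-peaked.
Ballot type 4 (peak Yilmaz at position 5): ranking walks positions 5-4-3-2-1, expanding outward from the peak — single-peaked.
Ballot type 5 (peak Hoang at position 2): ranking walks positions 2-3-4-1-5, expanding outward from the peak — single-peaked.
Ballot type 1 violates single-peakedness, so the profile is not single-peaked on this axis.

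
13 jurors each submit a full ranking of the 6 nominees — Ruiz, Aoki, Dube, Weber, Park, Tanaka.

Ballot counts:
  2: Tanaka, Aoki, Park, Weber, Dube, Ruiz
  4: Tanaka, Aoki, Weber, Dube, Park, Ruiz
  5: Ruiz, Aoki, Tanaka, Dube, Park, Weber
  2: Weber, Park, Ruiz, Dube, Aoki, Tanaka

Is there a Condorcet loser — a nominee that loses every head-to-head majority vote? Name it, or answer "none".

none

Pairwise majorities:
Ruiz vs Aoki: Ruiz preferred on 5+2 = 7 ballots; Ruiz wins 7–6.
Ruiz vs Dube: Ruiz is ranked higher on 5+2 = 7 ballots, Dube on 6. Ruiz wins 7–6.
Ruiz vs Weber: Weber wins 8–5.
Ruiz vs Park: Park, 8–5.
Ruiz vs Tanaka: Ruiz wins 7–6.
Aoki–Dube: Aoki 11–2.
Aoki vs Weber: Aoki, 11–2.
Aoki vs Park: 11 to 2, Aoki.
Aoki–Tanaka: Aoki 7–6.
Dube vs Weber: 5 to 8, Weber.
Dube–Park: Dube 9–4.
Dube–Tanaka: Tanaka 11–2.
Weber vs Park: Weber preferred on 4+2 = 6 ballots; Park wins 7–6.
Weber vs Tanaka: Tanaka wins 11–2.
Park vs Tanaka: Park is ranked higher on 2 ballots, Tanaka on 11. Tanaka wins 11–2.
Each nominee has at least one pairwise win (Ruiz beats Aoki; Aoki beats Dube; Dube beats Park; Weber beats Ruiz; Park beats Ruiz; Tanaka beats Dube) — no Condorcet loser.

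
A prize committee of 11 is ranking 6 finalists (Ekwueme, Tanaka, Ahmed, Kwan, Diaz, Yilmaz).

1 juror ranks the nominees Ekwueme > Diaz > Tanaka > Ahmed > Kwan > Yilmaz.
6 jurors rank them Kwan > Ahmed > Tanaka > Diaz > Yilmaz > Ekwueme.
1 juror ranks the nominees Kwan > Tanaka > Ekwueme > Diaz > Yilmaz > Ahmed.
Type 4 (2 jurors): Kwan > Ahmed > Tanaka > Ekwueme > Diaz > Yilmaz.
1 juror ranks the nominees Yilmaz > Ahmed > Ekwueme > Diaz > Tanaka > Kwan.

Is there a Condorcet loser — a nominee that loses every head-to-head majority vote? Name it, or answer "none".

Ekwueme

Pairwise majorities:
Ekwueme vs Tanaka: Ekwueme is ranked higher on 1+1 = 2 ballots, Tanaka on 9. Tanaka wins 9–2.
Ekwueme vs Ahmed: 1+1 = 2 for Ekwueme, 9 for Ahmed — Ahmed by 9–2.
Ekwueme vs Kwan: 2 to 9, Kwan.
Ekwueme vs Diaz: Diaz wins 6–5.
Ekwueme vs Yilmaz: Ekwueme is ranked higher on 1+1+2 = 4 ballots, Yilmaz on 7. Yilmaz wins 7–4.
Tanaka vs Ahmed: 1+1 = 2 for Tanaka, 9 for Ahmed — Ahmed by 9–2.
Tanaka vs Kwan: Tanaka preferred on 1+1 = 2 ballots; Kwan wins 9–2.
Tanaka vs Diaz: Tanaka wins 9–2.
Tanaka vs Yilmaz: Tanaka is ranked higher on 1+6+1+2 = 10 ballots, Yilmaz on 1. Tanaka wins 10–1.
Ahmed–Kwan: Kwan 9–2.
Ahmed vs Diaz: Ahmed, 9–2.
Ahmed vs Yilmaz: Ahmed is ranked higher on 1+6+2 = 9 ballots, Yilmaz on 2. Ahmed wins 9–2.
Kwan–Diaz: Kwan 9–2.
Kwan–Yilmaz: Kwan 10–1.
Diaz vs Yilmaz: Diaz preferred on 1+6+1+2 = 10 ballots; Diaz wins 10–1.
Ekwueme loses to every other nominee — it is the Condorcet loser.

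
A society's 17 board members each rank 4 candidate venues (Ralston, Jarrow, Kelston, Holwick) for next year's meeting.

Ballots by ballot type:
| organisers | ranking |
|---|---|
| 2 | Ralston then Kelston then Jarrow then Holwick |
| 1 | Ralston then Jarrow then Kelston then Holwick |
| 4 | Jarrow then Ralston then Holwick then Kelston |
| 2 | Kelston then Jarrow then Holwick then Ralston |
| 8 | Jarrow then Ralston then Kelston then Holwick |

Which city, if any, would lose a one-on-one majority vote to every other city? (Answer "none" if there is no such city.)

Holwick

Pairwise majorities:
Ralston vs Jarrow: Jarrow, 14–3.
Ralston vs Kelston: Ralston preferred on 2+1+4+8 = 15 ballots; Ralston wins 15–2.
Ralston vs Holwick: Ralston preferred on 2+1+4+8 = 15 ballots; Ralston wins 15–2.
Jarrow–Kelston: Jarrow 13–4.
Jarrow vs Holwick: 17 to 0, Jarrow.
Kelston vs Holwick: 2+1+2+8 = 13 for Kelston, 4 for Holwick — Kelston by 13–4.
Only Holwick has no wins; Holwick is the Condorcet loser.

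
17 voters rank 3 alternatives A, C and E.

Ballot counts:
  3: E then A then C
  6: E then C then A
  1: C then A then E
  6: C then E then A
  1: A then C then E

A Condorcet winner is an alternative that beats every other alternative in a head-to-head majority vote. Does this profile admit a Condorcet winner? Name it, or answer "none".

Head-to-head results (17 voters):
A vs C: C wins 13–4.
A–E: E 15–2.
C vs E: E wins 9–8.
E defeats every rival head-to-head and is the Condorcet winner.

E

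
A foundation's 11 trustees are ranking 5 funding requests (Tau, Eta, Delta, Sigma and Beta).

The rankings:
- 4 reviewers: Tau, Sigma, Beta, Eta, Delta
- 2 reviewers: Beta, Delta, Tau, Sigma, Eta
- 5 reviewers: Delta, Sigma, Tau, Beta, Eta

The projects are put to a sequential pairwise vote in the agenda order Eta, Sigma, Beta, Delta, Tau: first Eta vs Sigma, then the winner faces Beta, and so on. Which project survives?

Delta

Round 1: Eta vs Sigma — 0–11, Sigma advances.
Round 2: Sigma vs Beta — 9–2, Sigma advances.
Round 3: Sigma vs Delta — 4–7, Delta advances.
Round 4: Delta vs Tau — 7–4, Delta advances.
Delta survives the agenda.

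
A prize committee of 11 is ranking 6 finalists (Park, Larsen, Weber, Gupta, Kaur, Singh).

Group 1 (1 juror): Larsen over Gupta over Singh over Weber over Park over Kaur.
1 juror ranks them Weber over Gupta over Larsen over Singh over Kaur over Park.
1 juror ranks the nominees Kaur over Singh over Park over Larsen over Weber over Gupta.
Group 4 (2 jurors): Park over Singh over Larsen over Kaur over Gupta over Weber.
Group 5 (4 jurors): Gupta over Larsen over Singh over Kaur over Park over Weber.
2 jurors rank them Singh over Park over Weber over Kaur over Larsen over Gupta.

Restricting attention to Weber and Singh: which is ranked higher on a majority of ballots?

Ballots ranking Weber above Singh: 1.
Ballots ranking Singh above Weber: 11 − 1 = 10.
Singh wins the head-to-head 10–1.

Singh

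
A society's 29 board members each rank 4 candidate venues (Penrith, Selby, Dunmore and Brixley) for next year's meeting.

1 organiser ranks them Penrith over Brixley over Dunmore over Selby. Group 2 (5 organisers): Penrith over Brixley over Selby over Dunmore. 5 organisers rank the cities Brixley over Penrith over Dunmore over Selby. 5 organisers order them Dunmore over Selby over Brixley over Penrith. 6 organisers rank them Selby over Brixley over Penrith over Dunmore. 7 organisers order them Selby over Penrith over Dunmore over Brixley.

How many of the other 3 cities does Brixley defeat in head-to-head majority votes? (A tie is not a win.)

Brixley against each rival (29 organisers):
Brixley vs Penrith: Brixley wins 16–13.
Brixley vs Selby: Brixley is ranked higher on 1+5+5 = 11 ballots, Selby on 18. Selby wins 18–11.
Brixley vs Dunmore: 1+5+5+6 = 17 for Brixley, 12 for Dunmore — Brixley by 17–12.
Brixley beats Penrith, Dunmore; loses to Selby — 2 pairwise wins.

2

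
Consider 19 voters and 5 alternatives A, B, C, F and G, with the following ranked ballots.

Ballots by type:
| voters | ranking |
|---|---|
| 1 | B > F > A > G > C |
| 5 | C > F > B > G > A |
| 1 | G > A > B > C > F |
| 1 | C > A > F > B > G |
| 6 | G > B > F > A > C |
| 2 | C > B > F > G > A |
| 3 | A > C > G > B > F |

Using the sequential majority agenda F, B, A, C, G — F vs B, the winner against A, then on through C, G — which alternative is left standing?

C

Round 1: F vs B — 6–13, B advances.
Round 2: B vs A — 14–5, B advances.
Round 3: B vs C — 8–11, C advances.
Round 4: C vs G — 11–8, C advances.
The agenda winner is C.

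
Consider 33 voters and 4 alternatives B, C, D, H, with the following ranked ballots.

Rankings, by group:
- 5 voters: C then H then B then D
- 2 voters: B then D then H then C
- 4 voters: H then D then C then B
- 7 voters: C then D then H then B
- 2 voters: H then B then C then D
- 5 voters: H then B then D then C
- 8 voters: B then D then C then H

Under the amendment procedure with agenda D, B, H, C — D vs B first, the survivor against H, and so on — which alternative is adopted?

Round 1: D vs B — 11–22, B advances.
Round 2: B vs H — 10–23, H advances.
Round 3: H vs C — 13–20, C advances.
C survives the agenda.

C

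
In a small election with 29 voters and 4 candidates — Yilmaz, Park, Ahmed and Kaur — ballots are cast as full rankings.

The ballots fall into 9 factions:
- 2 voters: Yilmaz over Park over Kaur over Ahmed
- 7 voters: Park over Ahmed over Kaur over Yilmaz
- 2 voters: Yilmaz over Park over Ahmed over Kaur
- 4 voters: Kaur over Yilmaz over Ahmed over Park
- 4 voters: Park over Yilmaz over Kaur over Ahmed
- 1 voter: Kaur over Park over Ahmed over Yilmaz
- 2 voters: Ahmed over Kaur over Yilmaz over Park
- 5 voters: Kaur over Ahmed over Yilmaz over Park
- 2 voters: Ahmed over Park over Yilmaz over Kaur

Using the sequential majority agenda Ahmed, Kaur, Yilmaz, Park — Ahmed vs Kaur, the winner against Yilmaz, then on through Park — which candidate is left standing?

Round 1: Ahmed vs Kaur — 13–16, Kaur advances.
Round 2: Kaur vs Yilmaz — 19–10, Kaur advances.
Round 3: Kaur vs Park — 12–17, Park advances.
Park survives the agenda.

Park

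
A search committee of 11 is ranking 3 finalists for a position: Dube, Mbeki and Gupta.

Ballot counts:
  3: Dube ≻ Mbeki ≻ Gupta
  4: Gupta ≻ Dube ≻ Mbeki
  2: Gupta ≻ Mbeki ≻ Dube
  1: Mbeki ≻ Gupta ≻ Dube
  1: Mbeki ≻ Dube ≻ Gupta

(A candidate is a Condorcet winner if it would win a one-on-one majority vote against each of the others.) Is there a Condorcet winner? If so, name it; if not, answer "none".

Gupta

Head-to-head results (11 committee members):
Dube vs Mbeki: Dube wins 7–4.
Dube vs Gupta: Gupta wins 7–4.
Mbeki–Gupta: Gupta 6–5.
Gupta defeats every rival head-to-head and is the Condorcet winner.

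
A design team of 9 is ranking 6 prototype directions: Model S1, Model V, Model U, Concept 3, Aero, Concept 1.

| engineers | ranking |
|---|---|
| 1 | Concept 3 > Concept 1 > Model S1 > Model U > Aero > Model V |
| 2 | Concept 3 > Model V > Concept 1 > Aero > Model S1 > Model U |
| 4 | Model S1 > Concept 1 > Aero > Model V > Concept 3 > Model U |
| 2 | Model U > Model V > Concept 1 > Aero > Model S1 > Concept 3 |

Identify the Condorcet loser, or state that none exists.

Pairwise majorities:
Model S1 vs Model V: Model S1, 5–4.
Model S1 vs Model U: Model S1 is ranked higher on 1+2+4 = 7 ballots, Model U on 2. Model S1 wins 7–2.
Model S1 vs Concept 3: Model S1 wins 6–3.
Model S1–Aero: Model S1 5–4.
Model S1 vs Concept 1: Model S1 is ranked higher on 4 ballots, Concept 1 on 5. Concept 1 wins 5–4.
Model V vs Model U: Model V wins 6–3.
Model V vs Concept 3: Model V wins 6–3.
Model V vs Aero: 2+2 = 4 for Model V, 5 for Aero — Aero by 5–4.
Model V vs Concept 1: Model V preferred on 2+2 = 4 ballots; Concept 1 wins 5–4.
Model U vs Concept 3: Model U preferred on 2 ballots; Concept 3 wins 7–2.
Model U vs Aero: 3 to 6, Aero.
Model U vs Concept 1: Concept 1 wins 7–2.
Concept 3 vs Aero: Aero wins 6–3.
Concept 3–Concept 1: Concept 1 6–3.
Aero vs Concept 1: Concept 1, 9–0.
Model U is beaten in every head-to-head and is the Condorcet loser.

Model U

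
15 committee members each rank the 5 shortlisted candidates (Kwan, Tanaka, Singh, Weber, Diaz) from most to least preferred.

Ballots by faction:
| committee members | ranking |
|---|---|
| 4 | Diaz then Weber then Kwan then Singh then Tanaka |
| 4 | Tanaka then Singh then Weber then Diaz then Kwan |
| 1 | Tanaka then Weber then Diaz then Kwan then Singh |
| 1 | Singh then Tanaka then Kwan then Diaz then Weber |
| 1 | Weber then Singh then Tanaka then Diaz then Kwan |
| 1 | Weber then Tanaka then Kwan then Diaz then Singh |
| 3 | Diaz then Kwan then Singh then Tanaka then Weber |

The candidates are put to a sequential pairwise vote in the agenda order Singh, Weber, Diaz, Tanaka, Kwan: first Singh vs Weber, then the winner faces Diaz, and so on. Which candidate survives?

Tanaka

Round 1: Singh vs Weber — 8–7, Singh advances.
Round 2: Singh vs Diaz — 6–9, Diaz advances.
Round 3: Diaz vs Tanaka — 7–8, Tanaka advances.
Round 4: Tanaka vs Kwan — 8–7, Tanaka advances.
The agenda winner is Tanaka.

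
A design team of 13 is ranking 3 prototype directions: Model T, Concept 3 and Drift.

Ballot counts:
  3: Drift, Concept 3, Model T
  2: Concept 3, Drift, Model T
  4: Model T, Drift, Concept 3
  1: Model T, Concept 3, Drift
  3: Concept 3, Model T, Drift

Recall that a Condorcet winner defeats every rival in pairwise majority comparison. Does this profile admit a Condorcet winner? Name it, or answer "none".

Check each pair by majority over 13 ballots:
Model T vs Concept 3: Model T preferred on 4+1 = 5 ballots; Concept 3 wins 8–5.
Model T–Drift: Model T 8–5.
Concept 3 vs Drift: Drift, 7–6.
Every design loses at least once (Model T loses to Concept 3; Concept 3 loses to Drift; Drift loses to Model T). The majority relation contains the cycle Model T beats Drift beats Concept 3 beats Model T, so there is no Condorcet winner.

none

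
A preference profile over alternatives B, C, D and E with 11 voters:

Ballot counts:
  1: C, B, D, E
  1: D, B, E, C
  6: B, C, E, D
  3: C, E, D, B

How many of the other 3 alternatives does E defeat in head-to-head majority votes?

E against each rival (11 voters):
E vs B: 3 to 8, B.
E vs C: E preferred on 1 ballot; C wins 10–1.
E vs D: E wins 9–2.
E beats D; loses to B, C — 1 pairwise win.

1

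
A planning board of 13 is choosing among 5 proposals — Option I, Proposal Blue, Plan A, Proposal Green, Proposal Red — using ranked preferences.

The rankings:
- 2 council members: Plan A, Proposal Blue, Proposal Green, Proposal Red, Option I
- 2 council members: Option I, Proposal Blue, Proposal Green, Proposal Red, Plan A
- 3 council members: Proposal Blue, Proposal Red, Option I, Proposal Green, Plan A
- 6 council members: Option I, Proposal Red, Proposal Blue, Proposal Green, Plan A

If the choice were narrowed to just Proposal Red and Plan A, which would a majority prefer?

Proposal Red

Ballots ranking Proposal Red above Plan A: 2 + 3 + 6 = 11.
Ballots ranking Plan A above Proposal Red: 13 − 11 = 2.
Proposal Red wins the head-to-head 11–2.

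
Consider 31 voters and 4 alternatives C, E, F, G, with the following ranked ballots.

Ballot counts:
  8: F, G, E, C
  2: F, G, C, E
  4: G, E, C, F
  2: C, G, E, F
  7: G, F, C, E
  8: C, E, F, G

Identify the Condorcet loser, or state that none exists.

E

Head-to-head results (31 voters):
C vs E: C, 19–12.
C vs F: F wins 17–14.
C vs G: G, 21–10.
E vs F: E is ranked higher on 4+2+8 = 14 ballots, F on 17. F wins 17–14.
E vs G: G wins 23–8.
F vs G: F is ranked higher on 8+2+8 = 18 ballots, G on 13. F wins 18–13.
Only E has no wins; E is the Condorcet loser.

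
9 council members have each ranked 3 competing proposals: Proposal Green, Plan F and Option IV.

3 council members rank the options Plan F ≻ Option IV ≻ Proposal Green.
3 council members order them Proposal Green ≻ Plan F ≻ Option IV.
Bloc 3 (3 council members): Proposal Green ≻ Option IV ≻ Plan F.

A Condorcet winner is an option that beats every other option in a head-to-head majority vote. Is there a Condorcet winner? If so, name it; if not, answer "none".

Check each pair by majority over 9 ballots:
Proposal Green–Plan F: Proposal Green 6–3.
Proposal Green–Option IV: Proposal Green 6–3.
Plan F vs Option IV: Plan F wins 6–3.
Proposal Green beats each of Plan F, Option IV — Proposal Green is the Condorcet winner.

Proposal Green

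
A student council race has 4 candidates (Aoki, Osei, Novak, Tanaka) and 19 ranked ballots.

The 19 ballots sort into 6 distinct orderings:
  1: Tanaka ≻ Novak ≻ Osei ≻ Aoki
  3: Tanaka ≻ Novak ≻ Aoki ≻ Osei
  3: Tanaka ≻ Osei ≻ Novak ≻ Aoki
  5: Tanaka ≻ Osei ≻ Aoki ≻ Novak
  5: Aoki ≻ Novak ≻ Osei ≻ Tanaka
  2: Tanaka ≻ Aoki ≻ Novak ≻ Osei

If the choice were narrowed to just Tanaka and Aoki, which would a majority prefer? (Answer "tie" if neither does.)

Tanaka

Ballots ranking Tanaka above Aoki: 1 + 3 + 3 + 5 + 2 = 14.
Ballots ranking Aoki above Tanaka: 19 − 14 = 5.
Tanaka wins the head-to-head 14–5.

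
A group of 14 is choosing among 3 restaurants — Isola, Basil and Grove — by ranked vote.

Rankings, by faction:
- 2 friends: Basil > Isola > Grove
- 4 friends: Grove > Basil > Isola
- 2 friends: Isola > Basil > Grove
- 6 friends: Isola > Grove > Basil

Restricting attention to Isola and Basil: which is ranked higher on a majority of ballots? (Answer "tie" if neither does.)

Ballots ranking Isola above Basil: 2 + 6 = 8.
Ballots ranking Basil above Isola: 14 − 8 = 6.
Isola wins the head-to-head 8–6.

Isola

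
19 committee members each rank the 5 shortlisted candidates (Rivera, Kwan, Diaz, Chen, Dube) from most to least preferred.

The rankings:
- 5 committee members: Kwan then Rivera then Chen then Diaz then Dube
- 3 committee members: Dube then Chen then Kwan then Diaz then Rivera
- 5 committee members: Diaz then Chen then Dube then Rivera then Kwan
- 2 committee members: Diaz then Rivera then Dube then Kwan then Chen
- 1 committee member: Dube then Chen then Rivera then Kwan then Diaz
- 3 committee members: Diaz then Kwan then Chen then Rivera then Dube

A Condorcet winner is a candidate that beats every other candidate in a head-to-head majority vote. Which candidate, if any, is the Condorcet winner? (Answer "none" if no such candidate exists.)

Diaz

Pairwise majorities:
Rivera vs Kwan: Rivera is ranked higher on 5+2+1 = 8 ballots, Kwan on 11. Kwan wins 11–8.
Rivera vs Diaz: Rivera preferred on 5+1 = 6 ballots; Diaz wins 13–6.
Rivera vs Chen: Rivera preferred on 5+2 = 7 ballots; Chen wins 12–7.
Rivera vs Dube: 10 to 9, Rivera.
Kwan vs Diaz: 5+3+1 = 9 for Kwan, 10 for Diaz — Diaz by 10–9.
Kwan vs Chen: Kwan is ranked higher on 5+2+3 = 10 ballots, Chen on 9. Kwan wins 10–9.
Kwan vs Dube: Kwan preferred on 5+3 = 8 ballots; Dube wins 11–8.
Diaz vs Chen: 5+2+3 = 10 for Diaz, 9 for Chen — Diaz by 10–9.
Diaz vs Dube: Diaz is ranked higher on 5+5+2+3 = 15 ballots, Dube on 4. Diaz wins 15–4.
Chen vs Dube: Chen preferred on 5+5+3 = 13 ballots; Chen wins 13–6.
Diaz beats each of Rivera, Kwan, Chen, Dube — Diaz is the Condorcet winner.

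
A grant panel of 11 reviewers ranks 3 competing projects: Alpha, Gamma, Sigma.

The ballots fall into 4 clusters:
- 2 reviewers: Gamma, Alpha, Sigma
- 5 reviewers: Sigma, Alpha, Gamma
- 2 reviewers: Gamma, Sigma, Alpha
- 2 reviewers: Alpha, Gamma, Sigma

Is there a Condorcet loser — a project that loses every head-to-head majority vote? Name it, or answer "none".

none

Head-to-head results (11 reviewers):
Alpha vs Gamma: Alpha, 7–4.
Alpha–Sigma: Sigma 7–4.
Gamma vs Sigma: Gamma wins 6–5.
Each project has at least one pairwise win (Alpha beats Gamma; Gamma beats Sigma; Sigma beats Alpha) — no Condorcet loser.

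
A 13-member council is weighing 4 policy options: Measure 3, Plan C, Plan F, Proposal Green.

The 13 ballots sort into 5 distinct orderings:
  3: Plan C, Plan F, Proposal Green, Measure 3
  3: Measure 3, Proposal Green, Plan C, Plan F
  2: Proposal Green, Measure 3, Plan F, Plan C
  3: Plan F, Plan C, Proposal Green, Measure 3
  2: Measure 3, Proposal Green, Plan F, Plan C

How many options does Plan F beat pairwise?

1

Plan F against each rival (13 council members):
Plan F vs Measure 3: Plan F preferred on 3+3 = 6 ballots; Measure 3 wins 7–6.
Plan F–Plan C: Plan F 7–6.
Plan F vs Proposal Green: Proposal Green wins 7–6.
Plan F beats Plan C; loses to Measure 3, Proposal Green — 1 pairwise win.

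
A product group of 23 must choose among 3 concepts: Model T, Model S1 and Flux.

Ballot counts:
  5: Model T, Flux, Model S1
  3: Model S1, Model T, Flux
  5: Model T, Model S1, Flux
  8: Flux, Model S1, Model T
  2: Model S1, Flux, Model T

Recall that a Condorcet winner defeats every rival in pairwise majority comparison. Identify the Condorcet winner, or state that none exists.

none

Head-to-head results (23 engineers):
Model T vs Model S1: Model S1, 13–10.
Model T–Flux: Model T 13–10.
Model S1–Flux: Flux 13–10.
Each design drops at least one matchup (Model T loses to Model S1; Model S1 loses to Flux; Flux loses to Model T); the cycle Model T beats Flux beats Model S1 beats Model T rules out a Condorcet winner.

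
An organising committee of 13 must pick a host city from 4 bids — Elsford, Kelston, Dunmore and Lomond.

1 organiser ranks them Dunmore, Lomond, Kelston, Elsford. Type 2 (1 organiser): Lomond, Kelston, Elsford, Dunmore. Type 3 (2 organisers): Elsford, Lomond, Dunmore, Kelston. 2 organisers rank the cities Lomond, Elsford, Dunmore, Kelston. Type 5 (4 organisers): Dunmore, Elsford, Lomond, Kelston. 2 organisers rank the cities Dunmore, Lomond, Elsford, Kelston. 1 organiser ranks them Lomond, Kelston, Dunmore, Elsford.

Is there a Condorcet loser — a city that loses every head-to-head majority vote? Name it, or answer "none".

Kelston

Head-to-head results (13 organisers):
Elsford vs Kelston: Elsford is ranked higher on 2+2+4+2 = 10 ballots, Kelston on 3. Elsford wins 10–3.
Elsford vs Dunmore: Elsford is ranked higher on 1+2+2 = 5 ballots, Dunmore on 8. Dunmore wins 8–5.
Elsford–Lomond: Lomond 7–6.
Kelston vs Dunmore: Dunmore, 11–2.
Kelston vs Lomond: 0 for Kelston, 13 for Lomond — Lomond by 13–0.
Dunmore–Lomond: Dunmore 7–6.
Kelston is beaten in every head-to-head and is the Condorcet loser.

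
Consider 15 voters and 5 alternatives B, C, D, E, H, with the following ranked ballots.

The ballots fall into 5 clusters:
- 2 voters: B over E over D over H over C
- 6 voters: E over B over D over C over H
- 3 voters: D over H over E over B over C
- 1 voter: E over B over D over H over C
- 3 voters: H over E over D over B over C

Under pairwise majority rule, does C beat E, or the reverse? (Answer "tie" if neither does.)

E

No ballot ranks C above E: 0.
Ballots ranking E above C: 15 − 0 = 15.
E wins the head-to-head 15–0.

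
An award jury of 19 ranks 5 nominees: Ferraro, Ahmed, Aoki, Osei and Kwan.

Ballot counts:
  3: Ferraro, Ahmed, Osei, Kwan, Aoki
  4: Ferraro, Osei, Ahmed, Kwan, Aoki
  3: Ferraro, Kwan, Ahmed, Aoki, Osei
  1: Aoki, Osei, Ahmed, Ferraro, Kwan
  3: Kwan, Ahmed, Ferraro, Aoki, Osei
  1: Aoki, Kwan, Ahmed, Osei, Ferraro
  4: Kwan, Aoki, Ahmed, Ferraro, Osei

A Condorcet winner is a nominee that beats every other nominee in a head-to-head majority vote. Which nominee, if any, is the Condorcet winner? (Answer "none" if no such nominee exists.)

Head-to-head results (19 jurors):
Ferraro vs Ahmed: Ferraro is ranked higher on 3+4+3 = 10 ballots, Ahmed on 9. Ferraro wins 10–9.
Ferraro vs Aoki: 3+4+3+3 = 13 for Ferraro, 6 for Aoki — Ferraro by 13–6.
Ferraro vs Osei: Ferraro preferred on 3+4+3+3+4 = 17 ballots; Ferraro wins 17–2.
Ferraro vs Kwan: 11 to 8, Ferraro.
Ahmed vs Aoki: Ahmed is ranked higher on 3+4+3+3 = 13 ballots, Aoki on 6. Ahmed wins 13–6.
Ahmed vs Osei: Ahmed preferred on 3+3+3+1+4 = 14 ballots; Ahmed wins 14–5.
Ahmed vs Kwan: Ahmed is ranked higher on 3+4+1 = 8 ballots, Kwan on 11. Kwan wins 11–8.
Aoki vs Osei: 3+1+3+1+4 = 12 for Aoki, 7 for Osei — Aoki by 12–7.
Aoki vs Kwan: Aoki is ranked higher on 1+1 = 2 ballots, Kwan on 17. Kwan wins 17–2.
Osei vs Kwan: 8 to 11, Kwan.
Ferraro defeats every rival head-to-head and is the Condorcet winner.

Ferraro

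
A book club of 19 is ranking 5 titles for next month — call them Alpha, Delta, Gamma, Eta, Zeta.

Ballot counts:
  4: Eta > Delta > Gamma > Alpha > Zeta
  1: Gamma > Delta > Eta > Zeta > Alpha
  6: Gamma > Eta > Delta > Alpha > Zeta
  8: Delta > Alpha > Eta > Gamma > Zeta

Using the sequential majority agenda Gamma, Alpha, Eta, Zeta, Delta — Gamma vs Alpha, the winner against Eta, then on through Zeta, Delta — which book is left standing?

Round 1: Gamma vs Alpha — 11–8, Gamma advances.
Round 2: Gamma vs Eta — 7–12, Eta advances.
Round 3: Eta vs Zeta — 19–0, Eta advances.
Round 4: Eta vs Delta — 10–9, Eta advances.
The agenda winner is Eta.

Eta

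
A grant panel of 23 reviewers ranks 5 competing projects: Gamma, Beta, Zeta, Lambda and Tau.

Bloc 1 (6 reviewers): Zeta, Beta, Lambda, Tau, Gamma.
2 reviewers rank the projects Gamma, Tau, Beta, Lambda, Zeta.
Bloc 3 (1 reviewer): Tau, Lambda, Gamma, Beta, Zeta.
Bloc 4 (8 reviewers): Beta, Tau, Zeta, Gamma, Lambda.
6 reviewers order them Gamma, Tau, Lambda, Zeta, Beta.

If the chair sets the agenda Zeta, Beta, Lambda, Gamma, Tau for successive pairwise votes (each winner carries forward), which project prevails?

Tau

Round 1: Zeta vs Beta — 12–11, Zeta advances.
Round 2: Zeta vs Lambda — 14–9, Zeta advances.
Round 3: Zeta vs Gamma — 14–9, Zeta advances.
Round 4: Zeta vs Tau — 6–17, Tau advances.
Tau survives the agenda.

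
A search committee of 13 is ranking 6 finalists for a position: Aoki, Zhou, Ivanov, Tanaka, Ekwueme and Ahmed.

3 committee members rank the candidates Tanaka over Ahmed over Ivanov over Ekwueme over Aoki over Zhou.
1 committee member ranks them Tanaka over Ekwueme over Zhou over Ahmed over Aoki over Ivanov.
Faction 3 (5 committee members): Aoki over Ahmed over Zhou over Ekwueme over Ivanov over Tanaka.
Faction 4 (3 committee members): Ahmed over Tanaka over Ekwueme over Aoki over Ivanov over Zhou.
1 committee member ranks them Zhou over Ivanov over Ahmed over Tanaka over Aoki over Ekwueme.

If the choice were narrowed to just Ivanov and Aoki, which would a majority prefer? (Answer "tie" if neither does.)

Ballots ranking Ivanov above Aoki: 3 + 1 = 4.
Ballots ranking Aoki above Ivanov: 13 − 4 = 9.
Aoki wins the head-to-head 9–4.

Aoki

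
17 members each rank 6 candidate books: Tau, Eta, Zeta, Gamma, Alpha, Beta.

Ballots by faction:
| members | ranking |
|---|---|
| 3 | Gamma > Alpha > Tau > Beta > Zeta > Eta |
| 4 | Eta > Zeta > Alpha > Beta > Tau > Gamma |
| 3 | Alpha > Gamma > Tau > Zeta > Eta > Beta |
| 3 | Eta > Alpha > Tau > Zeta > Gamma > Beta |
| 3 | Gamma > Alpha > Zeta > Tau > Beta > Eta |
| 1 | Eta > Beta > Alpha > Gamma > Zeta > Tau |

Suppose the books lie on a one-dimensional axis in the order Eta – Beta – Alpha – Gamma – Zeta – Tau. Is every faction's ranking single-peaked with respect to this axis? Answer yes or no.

no

Axis positions: Eta=1, Beta=2, Alpha=3, Gamma=4, Zeta=5, Tau=6.
Faction 1: ranking walks positions 4-3-6-2-5-1; Tau is ranked above Zeta even though Zeta lies between Tau and the peak Gamma on the axis — preferences dip and rise again. Not single-peaked.
Faction 2: ranking walks positions 1-5-3-2-6-4; Zeta is ranked above Beta even though Beta lies between Zeta and the peak Eta on the axis — preferences dip and rise again. Not single-peaked.
Faction 3: ranking walks positions 3-4-6-5-1-2; Tau is ranked above Zeta even though Zeta lies between Tau and the peak Alpha on the axis — preferences dip and rise again. Not single-peaked.
Faction 4: ranking walks positions 1-3-6-5-4-2; Alpha is ranked above Beta even though Beta lies between Alpha and the peak Eta on the axis — preferences dip and rise again. Not single-peaked.
Faction 5 (peak Gamma at position 4): ranking walks positions 4-3-5-6-2-1, expanding outward from the peak — single-peaked.
Faction 6 (peak Eta at position 1): ranking walks positions 1-2-3-4-5-6, expanding outward from the peak — single-peaked.
Faction 1 violates single-peakedness, so the profile is not single-peaked on this axis.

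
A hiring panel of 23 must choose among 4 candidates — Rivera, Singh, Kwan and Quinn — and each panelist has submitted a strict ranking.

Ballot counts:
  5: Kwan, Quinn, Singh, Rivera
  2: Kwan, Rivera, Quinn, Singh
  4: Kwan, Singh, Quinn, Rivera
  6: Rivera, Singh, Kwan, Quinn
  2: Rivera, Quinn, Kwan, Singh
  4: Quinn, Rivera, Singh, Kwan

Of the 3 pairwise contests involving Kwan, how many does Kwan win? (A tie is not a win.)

Kwan against each rival (23 committee members):
Kwan vs Rivera: Rivera, 12–11.
Kwan vs Singh: 13 to 10, Kwan.
Kwan vs Quinn: 5+2+4+6 = 17 for Kwan, 6 for Quinn — Kwan by 17–6.
Kwan beats Singh, Quinn; loses to Rivera — 2 pairwise wins.

2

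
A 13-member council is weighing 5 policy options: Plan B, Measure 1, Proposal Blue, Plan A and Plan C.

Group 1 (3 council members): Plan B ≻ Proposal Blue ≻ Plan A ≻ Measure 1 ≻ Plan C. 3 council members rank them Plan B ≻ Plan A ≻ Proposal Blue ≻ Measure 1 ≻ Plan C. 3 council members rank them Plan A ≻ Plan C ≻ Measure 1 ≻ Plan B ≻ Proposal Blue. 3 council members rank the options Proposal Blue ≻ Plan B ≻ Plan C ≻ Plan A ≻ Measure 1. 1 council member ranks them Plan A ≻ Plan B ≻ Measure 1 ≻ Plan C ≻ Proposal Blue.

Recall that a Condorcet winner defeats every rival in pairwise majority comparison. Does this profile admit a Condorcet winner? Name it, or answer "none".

Plan B

Check each pair by majority over 13 ballots:
Plan B vs Measure 1: 3+3+3+1 = 10 for Plan B, 3 for Measure 1 — Plan B by 10–3.
Plan B vs Proposal Blue: Plan B is ranked higher on 3+3+3+1 = 10 ballots, Proposal Blue on 3. Plan B wins 10–3.
Plan B vs Plan A: Plan B preferred on 3+3+3 = 9 ballots; Plan B wins 9–4.
Plan B vs Plan C: 3+3+3+1 = 10 for Plan B, 3 for Plan C — Plan B by 10–3.
Measure 1 vs Proposal Blue: Measure 1 is ranked higher on 3+1 = 4 ballots, Proposal Blue on 9. Proposal Blue wins 9–4.
Measure 1 vs Plan A: Measure 1 is ranked higher on 0 ballots, Plan A on 13. Plan A wins 13–0.
Measure 1 vs Plan C: Measure 1 is ranked higher on 3+3+1 = 7 ballots, Plan C on 6. Measure 1 wins 7–6.
Proposal Blue vs Plan A: Proposal Blue is ranked higher on 3+3 = 6 ballots, Plan A on 7. Plan A wins 7–6.
Proposal Blue vs Plan C: 9 to 4, Proposal Blue.
Plan A vs Plan C: 3+3+3+1 = 10 for Plan A, 3 for Plan C — Plan A by 10–3.
Plan B beats each of Measure 1, Proposal Blue, Plan A, Plan C — Plan B is the Condorcet winner.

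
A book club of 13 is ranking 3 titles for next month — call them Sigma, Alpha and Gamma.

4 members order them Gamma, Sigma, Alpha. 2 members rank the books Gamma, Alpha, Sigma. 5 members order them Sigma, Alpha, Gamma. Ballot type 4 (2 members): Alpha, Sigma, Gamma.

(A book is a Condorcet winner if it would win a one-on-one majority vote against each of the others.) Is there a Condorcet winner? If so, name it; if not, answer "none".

Sigma

Check each pair by majority over 13 ballots:
Sigma–Alpha: Sigma 9–4.
Sigma–Gamma: Sigma 7–6.
Alpha vs Gamma: Alpha, 7–6.
Sigma beats each of Alpha, Gamma — Sigma is the Condorcet winner.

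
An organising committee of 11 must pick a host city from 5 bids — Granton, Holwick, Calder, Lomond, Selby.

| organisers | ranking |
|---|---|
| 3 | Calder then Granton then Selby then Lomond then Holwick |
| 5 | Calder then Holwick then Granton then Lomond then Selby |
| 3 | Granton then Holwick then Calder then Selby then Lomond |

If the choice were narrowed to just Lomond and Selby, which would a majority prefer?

Selby

Ballots ranking Lomond above Selby: 5.
Ballots ranking Selby above Lomond: 11 − 5 = 6.
Selby wins the head-to-head 6–5.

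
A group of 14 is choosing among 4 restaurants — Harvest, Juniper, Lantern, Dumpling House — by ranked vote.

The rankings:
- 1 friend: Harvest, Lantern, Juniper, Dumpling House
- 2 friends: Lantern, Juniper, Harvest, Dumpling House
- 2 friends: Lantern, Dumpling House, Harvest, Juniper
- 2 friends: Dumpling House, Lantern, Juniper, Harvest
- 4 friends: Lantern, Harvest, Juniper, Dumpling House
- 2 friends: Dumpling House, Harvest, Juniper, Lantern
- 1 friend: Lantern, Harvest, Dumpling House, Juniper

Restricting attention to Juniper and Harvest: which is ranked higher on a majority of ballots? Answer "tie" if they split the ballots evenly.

Ballots ranking Juniper above Harvest: 2 + 2 = 4.
Ballots ranking Harvest above Juniper: 14 − 4 = 10.
Harvest wins the head-to-head 10–4.

Harvest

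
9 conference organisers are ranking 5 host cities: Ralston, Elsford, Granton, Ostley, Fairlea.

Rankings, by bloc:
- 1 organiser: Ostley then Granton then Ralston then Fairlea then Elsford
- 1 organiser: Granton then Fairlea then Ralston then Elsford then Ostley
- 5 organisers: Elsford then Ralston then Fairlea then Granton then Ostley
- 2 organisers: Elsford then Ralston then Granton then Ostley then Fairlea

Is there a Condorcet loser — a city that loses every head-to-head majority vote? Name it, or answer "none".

Pairwise majorities:
Ralston vs Elsford: 2 to 7, Elsford.
Ralston vs Granton: Ralston, 7–2.
Ralston–Ostley: Ralston 8–1.
Ralston vs Fairlea: Ralston preferred on 1+5+2 = 8 ballots; Ralston wins 8–1.
Elsford vs Granton: 5+2 = 7 for Elsford, 2 for Granton — Elsford by 7–2.
Elsford vs Ostley: Elsford preferred on 1+5+2 = 8 ballots; Elsford wins 8–1.
Elsford vs Fairlea: Elsford preferred on 5+2 = 7 ballots; Elsford wins 7–2.
Granton vs Ostley: Granton is ranked higher on 1+5+2 = 8 ballots, Ostley on 1. Granton wins 8–1.
Granton–Fairlea: Fairlea 5–4.
Ostley vs Fairlea: Fairlea wins 6–3.
Ostley is beaten in every head-to-head and is the Condorcet loser.

Ostley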